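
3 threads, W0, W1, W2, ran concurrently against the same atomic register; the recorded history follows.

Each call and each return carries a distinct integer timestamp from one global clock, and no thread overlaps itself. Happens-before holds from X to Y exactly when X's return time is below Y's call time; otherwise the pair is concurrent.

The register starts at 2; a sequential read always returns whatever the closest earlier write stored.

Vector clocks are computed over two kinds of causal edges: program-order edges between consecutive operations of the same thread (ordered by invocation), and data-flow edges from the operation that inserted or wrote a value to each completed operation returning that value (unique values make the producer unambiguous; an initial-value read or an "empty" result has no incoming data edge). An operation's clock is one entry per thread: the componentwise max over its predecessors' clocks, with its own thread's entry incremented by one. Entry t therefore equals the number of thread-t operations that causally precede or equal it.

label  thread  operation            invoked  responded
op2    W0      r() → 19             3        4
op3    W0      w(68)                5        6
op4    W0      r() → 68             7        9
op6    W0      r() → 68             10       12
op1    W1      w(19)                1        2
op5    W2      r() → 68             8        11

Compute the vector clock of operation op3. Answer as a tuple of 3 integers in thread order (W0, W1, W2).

op1 (invocation 1): nothing precedes it; W1's component alone gives (0, 1, 0)
op2 (invocation 3): componentwise max over VC(op1)=(0, 1, 0), +1 at W0, giving (1, 1, 0)
op3 (invocation 5): componentwise max over VC(op2)=(1, 1, 0), +1 at W0, giving (2, 1, 0)
op5 (invocation 8): componentwise max over VC(op3)=(2, 1, 0), +1 at W2, giving (2, 1, 1)
op4 (invocation 7): componentwise max over VC(op3)=(2, 1, 0), +1 at W0, giving (3, 1, 0)
op6 (invocation 10): componentwise max over VC(op3)=(2, 1, 0), VC(op4)=(3, 1, 0), +1 at W0, giving (4, 1, 0)
target: VC(op3) = (2, 1, 0)

(2, 1, 0)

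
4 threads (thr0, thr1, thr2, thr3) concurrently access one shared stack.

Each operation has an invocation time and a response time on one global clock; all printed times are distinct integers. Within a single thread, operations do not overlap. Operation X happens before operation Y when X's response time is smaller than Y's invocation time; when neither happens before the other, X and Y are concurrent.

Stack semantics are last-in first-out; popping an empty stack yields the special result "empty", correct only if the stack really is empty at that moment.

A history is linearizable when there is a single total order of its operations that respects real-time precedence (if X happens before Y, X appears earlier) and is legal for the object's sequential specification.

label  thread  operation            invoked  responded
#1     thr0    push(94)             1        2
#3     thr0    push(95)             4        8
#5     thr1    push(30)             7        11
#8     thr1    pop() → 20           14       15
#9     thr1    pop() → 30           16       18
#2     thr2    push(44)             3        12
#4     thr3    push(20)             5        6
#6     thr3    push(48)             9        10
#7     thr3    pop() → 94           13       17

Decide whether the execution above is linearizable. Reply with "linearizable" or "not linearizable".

already the first 15 events (up to #8's response at time 15) admit no linearization; the first 14 still do
7 completed operations, 25 real-time-consistent orders — every stack replay fails
including or dropping the 1 pending operation (#7) in any combination fails
sample order #1, #2, #3, #4, #5, #6, #8 (pending dropped) stalls at step 7 — #8 pop() → 20 has no legal effect
sample order #1, #2, #3, #4, #6, #5, #8 (pending dropped) stalls at step 7 — #8 pop() → 20 has no legal effect

not linearizable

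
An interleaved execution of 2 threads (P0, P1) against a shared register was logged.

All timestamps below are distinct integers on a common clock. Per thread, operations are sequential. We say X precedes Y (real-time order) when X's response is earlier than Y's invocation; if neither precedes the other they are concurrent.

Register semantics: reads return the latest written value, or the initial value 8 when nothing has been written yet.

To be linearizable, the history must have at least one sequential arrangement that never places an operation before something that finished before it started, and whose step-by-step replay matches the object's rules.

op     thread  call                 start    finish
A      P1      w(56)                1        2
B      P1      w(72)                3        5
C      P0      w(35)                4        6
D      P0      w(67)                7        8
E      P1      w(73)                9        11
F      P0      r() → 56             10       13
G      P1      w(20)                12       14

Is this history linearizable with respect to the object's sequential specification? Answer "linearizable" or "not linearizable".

already the first 13 events (up to F's response at time 13) admit no linearization; the first 12 still do
all 4 real-time-respecting orders fail — 6 completed register operations, no legal replay
include/drop combinations of the 1 pending operation (G) were all tried; none helps
sample order A, B, C, D, E, F (pending dropped) stalls at step 6 — F r() → 56 has no legal effect
sample order A, B, C, D, F, E (pending dropped) stalls at step 5 — F r() → 56 has no legal effect

not linearizable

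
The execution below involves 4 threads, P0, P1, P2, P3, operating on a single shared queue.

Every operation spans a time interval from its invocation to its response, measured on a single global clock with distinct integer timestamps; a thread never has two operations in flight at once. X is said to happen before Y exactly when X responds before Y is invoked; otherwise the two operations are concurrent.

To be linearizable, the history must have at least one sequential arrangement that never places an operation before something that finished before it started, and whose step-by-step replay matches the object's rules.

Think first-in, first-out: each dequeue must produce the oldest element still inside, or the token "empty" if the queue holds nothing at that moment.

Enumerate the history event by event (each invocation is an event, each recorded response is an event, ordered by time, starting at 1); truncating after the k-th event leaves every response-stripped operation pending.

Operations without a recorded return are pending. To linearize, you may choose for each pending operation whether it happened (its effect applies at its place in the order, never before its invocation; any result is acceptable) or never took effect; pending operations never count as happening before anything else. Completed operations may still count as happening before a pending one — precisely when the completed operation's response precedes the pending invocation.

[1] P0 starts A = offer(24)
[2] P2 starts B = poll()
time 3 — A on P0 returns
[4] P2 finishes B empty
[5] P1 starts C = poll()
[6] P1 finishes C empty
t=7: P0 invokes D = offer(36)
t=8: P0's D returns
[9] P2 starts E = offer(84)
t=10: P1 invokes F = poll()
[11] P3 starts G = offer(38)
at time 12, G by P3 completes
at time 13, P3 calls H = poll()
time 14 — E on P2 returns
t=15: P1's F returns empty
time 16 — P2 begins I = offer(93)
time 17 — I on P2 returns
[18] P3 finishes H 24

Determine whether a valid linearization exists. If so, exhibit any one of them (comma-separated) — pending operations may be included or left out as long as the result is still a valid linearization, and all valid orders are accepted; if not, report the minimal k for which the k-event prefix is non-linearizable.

through event 5 a valid linearization exists; event 6 (C responding at time 6) ends that
real-time-consistent orders of the 3 completed operations: 2 — all fail the queue replay
e.g. A, B, C: illegal at step 2, since B poll() → empty cannot apply there
e.g. B, A, C: illegal at step 3, since C poll() → empty cannot apply there

not linearizable — minimal violating prefix: 6 events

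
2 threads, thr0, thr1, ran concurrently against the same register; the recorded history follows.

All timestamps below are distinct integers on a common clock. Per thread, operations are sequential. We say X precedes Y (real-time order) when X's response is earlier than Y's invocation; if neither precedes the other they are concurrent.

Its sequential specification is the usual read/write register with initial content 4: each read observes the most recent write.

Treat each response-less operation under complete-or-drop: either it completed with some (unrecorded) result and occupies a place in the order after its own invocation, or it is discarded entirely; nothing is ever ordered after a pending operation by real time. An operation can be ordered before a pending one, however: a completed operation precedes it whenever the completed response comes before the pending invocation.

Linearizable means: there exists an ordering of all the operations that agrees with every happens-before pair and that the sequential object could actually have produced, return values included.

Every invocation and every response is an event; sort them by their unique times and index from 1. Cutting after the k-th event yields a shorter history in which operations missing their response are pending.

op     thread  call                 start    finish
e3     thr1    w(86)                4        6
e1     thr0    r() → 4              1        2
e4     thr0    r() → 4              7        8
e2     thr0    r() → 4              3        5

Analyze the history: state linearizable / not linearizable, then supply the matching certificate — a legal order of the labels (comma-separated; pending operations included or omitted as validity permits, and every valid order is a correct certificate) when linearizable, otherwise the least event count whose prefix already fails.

not linearizable — minimal violating prefix: 8 events

prefix check: 1..7 passes, 1..8 fails once e4's time-8 response joins
checked exhaustively: 2 real-time-consistent orders of 4 completed operations, zero legal register replays
sample order e1, e2, e3, e4 stalls at step 4 — e4 r() → 4 has no legal effect
sample order e1, e3, e2, e4 stalls at step 3 — e2 r() → 4 has no legal effect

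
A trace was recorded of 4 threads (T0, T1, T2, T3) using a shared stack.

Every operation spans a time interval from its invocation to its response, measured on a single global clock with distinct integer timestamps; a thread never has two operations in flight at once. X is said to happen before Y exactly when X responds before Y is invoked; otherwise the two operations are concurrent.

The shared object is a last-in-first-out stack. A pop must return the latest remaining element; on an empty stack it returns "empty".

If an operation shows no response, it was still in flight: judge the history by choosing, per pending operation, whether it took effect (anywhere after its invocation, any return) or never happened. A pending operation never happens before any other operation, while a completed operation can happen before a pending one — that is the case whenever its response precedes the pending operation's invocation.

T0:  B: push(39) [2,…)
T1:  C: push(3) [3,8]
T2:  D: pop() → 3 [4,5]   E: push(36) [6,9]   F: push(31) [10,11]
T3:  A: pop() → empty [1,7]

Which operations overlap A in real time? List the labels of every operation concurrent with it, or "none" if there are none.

B, C, D, E

overlap test against A [1,7]: concurrent iff the interval meets 1..7
B [2,…): concurrent
C [3,8]: concurrent
D [4,5]: concurrent
E [6,9]: concurrent
F [10,11]: after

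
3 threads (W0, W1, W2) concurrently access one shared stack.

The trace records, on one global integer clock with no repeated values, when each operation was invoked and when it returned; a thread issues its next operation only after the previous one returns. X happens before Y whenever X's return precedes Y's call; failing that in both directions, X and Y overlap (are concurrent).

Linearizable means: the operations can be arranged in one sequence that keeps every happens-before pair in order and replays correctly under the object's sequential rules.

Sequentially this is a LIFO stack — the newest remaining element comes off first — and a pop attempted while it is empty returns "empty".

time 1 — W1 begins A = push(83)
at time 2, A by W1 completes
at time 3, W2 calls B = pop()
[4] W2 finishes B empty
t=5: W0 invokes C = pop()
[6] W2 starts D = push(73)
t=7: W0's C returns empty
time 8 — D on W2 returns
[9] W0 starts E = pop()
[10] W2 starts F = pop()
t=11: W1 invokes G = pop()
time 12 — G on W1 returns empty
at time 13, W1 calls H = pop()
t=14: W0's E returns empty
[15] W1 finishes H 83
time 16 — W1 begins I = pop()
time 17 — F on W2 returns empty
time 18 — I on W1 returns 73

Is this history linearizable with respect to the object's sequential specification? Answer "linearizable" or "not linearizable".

not linearizable

through event 3 a valid linearization exists; event 4 (B responding at time 4) ends that
the sole real-time-consistent order of 2 completed operations fails the stack replay
sample order A, B stalls at step 2 — B pop() → empty has no legal effect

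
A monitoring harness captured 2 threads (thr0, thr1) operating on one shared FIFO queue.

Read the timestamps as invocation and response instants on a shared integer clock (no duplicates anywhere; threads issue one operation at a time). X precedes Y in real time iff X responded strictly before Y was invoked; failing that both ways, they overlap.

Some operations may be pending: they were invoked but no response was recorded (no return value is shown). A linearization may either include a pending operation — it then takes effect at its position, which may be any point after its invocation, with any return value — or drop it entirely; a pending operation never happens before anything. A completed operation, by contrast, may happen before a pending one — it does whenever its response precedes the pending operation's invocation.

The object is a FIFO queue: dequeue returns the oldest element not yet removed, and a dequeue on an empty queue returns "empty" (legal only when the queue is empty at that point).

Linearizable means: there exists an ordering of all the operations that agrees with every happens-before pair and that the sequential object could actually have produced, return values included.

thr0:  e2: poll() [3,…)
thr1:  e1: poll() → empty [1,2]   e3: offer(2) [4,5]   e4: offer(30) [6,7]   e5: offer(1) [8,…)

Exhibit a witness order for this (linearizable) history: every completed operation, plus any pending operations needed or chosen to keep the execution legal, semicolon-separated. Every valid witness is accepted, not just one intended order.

e1; e2; e3; e4

1. e1 poll() → empty, leaving queue <>
2. e2 poll() (pending, included), leaving queue <>
3. e3 offer(2), leaving queue <2>
4. e4 offer(30), leaving queue <2,30>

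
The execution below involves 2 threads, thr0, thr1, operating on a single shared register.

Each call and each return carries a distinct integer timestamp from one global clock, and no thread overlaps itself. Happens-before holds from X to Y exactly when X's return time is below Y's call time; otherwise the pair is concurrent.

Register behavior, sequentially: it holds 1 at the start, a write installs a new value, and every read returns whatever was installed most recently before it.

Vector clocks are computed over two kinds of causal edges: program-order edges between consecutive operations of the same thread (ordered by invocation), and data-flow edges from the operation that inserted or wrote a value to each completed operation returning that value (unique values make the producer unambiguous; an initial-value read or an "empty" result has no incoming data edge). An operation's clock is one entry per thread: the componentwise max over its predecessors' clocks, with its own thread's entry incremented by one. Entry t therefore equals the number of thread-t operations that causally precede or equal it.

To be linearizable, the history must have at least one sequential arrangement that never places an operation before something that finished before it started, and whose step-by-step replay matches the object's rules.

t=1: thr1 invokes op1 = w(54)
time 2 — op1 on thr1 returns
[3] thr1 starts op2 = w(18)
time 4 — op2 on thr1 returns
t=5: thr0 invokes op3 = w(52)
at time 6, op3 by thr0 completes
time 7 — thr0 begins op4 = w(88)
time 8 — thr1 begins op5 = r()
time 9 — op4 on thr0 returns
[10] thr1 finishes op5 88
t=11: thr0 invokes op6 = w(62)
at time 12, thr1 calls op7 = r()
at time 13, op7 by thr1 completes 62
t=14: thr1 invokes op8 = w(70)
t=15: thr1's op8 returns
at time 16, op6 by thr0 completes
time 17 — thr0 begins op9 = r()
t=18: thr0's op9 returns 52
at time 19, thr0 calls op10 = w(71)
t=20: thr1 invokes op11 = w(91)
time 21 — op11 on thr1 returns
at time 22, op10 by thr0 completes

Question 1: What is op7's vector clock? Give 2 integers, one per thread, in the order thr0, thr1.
(3, 4)

invoked at 1, op1 has no predecessors; its own thr1 bump gives (0, 1)
invoked at 5, op3 has no predecessors; its own thr0 bump gives (1, 0)
merge at op2 (invoked 3): VC(op1)=(0, 1), own-thread bump on thr1 → (0, 2)
merge at op4 (invoked 7): VC(op3)=(1, 0), own-thread bump on thr0 → (2, 0)
merge at op6 (invoked 11): VC(op4)=(2, 0), own-thread bump on thr0 → (3, 0)
merge at op9 (invoked 17): VC(op3)=(1, 0), VC(op6)=(3, 0), own-thread bump on thr0 → (4, 0)
merge at op5 (invoked 8): VC(op2)=(0, 2), VC(op4)=(2, 0), own-thread bump on thr1 → (2, 3)
merge at op10 (invoked 19): VC(op9)=(4, 0), own-thread bump on thr0 → (5, 0)
merge at op7 (invoked 12): VC(op5)=(2, 3), VC(op6)=(3, 0), own-thread bump on thr1 → (3, 4)
merge at op8 (invoked 14): VC(op7)=(3, 4), own-thread bump on thr1 → (3, 5)
merge at op11 (invoked 20): VC(op8)=(3, 5), own-thread bump on thr1 → (3, 6)
target: VC(op7) = (3, 4)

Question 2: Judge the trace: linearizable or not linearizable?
not linearizable

events 1..17 are fine; event 18 — the response of op9 at time 18 — makes the prefix non-linearizable
all 6 real-time-respecting orders fail — 9 completed register operations, no legal replay
one such order, op1, op2, op3, op4, op5, op6, op7, op8, op9, breaks at step 9 where op9 r() → 52 is illegal
one such order, op1, op2, op3, op4, op5, op7, op6, op8, op9, breaks at step 6 where op7 r() → 62 is illegal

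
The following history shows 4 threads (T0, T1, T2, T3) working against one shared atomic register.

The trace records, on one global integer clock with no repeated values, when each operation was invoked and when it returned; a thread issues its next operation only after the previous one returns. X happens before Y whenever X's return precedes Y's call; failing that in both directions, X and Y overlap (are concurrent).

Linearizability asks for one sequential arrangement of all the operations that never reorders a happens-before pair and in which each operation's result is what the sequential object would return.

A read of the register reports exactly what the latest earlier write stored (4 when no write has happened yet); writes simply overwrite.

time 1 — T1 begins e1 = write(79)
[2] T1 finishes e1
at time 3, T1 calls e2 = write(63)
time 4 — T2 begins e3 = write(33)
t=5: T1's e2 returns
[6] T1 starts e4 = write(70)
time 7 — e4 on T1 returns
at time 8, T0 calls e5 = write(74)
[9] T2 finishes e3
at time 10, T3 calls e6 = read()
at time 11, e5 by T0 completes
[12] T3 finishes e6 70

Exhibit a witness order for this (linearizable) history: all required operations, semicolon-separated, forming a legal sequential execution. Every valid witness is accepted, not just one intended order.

e1; e2; e3; e4; e6; e5

step 1: e1 write(79) — value 79
step 2: e2 write(63) — value 63
step 3: e3 write(33) — value 33
step 4: e4 write(70) — value 70
step 5: e6 read() → 70 — value 70
step 6: e5 write(74) — value 74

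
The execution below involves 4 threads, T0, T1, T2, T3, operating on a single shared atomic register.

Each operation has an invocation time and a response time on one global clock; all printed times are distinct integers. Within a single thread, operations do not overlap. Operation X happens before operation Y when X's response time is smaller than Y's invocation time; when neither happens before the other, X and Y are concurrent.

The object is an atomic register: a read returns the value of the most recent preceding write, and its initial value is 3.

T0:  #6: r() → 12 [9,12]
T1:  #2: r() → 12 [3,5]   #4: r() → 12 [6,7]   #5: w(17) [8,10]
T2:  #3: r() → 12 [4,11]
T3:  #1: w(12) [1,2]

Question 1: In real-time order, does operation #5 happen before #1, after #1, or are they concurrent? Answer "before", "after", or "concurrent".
after

#5 spans [8,10], #1 spans [1,2]
resp(#1)=2 < inv(#5)=8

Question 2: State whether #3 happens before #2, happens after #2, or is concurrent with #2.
concurrent

#3 spans [4,11], #2 spans [3,5]
the intervals overlap in both directions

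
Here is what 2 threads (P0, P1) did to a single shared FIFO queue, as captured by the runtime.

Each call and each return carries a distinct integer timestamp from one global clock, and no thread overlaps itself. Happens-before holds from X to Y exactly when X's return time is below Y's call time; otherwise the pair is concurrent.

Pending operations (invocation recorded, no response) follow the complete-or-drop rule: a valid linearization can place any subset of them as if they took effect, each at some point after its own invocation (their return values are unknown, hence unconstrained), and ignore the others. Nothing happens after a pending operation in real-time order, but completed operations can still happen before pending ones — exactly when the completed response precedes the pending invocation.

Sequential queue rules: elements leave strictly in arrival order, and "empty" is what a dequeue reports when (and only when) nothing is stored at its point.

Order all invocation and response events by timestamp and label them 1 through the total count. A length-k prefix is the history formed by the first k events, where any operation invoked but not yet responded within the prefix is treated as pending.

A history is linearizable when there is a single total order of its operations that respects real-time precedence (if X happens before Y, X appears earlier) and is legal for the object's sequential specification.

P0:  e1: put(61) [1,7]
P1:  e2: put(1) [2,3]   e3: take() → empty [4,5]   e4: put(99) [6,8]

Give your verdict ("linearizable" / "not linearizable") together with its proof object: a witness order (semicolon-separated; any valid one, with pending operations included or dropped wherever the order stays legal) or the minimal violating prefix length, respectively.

through event 4 a valid linearization exists; event 5 (e3 responding at time 5) ends that
the completed operations (2 total) allow one real-time order; the FIFO queue replay rejects it
completion choices over the 1 pending operation (e1) were checked; none helps
one such order, e2, e3 (pending dropped), breaks at step 2 where e3 take() → empty is illegal

not linearizable — minimal violating prefix: 5 events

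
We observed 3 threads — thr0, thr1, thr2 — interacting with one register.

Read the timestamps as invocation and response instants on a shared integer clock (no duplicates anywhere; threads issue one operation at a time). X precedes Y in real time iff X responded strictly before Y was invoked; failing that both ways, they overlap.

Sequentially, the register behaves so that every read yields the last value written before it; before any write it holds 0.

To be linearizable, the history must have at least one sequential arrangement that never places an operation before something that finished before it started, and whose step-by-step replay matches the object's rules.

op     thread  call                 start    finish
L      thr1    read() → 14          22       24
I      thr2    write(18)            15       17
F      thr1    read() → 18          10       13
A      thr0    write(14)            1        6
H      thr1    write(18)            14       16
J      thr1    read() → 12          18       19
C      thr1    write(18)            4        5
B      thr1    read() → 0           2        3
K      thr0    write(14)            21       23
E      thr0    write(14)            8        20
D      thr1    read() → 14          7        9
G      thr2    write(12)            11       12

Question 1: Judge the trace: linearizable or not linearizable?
not linearizable

the violation lands at event 13, F's response at time 13: events 1..12 linearize, events 1..13 do not
real-time-consistent orders of the 6 completed operations: 6 — all fail the register replay
including or dropping the 1 pending operation (E) in any combination fails
for example A, B, C, D, F, G (pending dropped) fails at step 2: B read() → 0 is not legal there
for example A, B, C, D, G, F (pending dropped) fails at step 2: B read() → 0 is not legal there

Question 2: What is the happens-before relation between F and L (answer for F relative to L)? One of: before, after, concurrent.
Answer: before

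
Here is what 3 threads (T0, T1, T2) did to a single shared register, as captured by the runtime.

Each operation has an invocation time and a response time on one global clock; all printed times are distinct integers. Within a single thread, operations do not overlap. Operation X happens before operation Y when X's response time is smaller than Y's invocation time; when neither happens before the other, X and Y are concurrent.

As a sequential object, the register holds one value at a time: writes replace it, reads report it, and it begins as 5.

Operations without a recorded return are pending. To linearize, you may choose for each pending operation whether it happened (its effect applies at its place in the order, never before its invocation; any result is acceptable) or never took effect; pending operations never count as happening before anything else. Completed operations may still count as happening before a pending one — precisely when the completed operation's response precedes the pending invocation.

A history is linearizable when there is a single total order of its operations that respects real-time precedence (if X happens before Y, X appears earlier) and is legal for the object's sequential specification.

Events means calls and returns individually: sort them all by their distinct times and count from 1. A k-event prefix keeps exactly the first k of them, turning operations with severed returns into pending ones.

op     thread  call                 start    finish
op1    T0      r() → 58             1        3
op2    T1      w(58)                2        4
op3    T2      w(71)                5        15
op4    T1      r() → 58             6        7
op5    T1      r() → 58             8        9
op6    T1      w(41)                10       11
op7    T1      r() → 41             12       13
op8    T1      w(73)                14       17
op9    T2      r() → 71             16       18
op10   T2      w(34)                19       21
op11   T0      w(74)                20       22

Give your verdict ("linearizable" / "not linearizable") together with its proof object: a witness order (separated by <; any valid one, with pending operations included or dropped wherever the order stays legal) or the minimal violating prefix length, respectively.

linearizable — witness: op2 < op1 < op4 < op5 < op6 < op7 < op3 < op9 < op8 < op10 < op11

step 1: op2 w(58) — value 58
step 2: op1 r() → 58 — value 58
step 3: op4 r() → 58 — value 58
step 4: op5 r() → 58 — value 58
step 5: op6 w(41) — value 41
step 6: op7 r() → 41 — value 41
step 7: op3 w(71) — value 71
step 8: op9 r() → 71 — value 71
step 9: op8 w(73) — value 73
step 10: op10 w(34) — value 34
step 11: op11 w(74) — value 74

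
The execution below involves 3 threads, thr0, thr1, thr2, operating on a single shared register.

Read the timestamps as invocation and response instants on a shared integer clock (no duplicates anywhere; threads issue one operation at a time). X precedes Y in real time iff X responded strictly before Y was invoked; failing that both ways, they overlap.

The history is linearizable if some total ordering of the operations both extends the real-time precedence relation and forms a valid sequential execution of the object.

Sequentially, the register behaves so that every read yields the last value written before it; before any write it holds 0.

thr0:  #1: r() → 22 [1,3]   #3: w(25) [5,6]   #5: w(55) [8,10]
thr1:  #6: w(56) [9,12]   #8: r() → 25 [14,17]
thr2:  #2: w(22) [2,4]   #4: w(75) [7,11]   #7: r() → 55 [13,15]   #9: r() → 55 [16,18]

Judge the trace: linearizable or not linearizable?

not linearizable

the violation lands at event 17, #8's response at time 17: events 1..16 linearize, events 1..17 do not
24 orders of the 8 completed register ops respect real time; none is legal
no completion choice of the 1 pending operation (#9) rescues it — every subset was tried
for example #1, #2, #3, #4, #5, #6, #7, #8 (pending dropped) fails at step 1: #1 r() → 22 is not legal there
for example #1, #2, #3, #4, #5, #6, #8, #7 (pending dropped) fails at step 1: #1 r() → 22 is not legal there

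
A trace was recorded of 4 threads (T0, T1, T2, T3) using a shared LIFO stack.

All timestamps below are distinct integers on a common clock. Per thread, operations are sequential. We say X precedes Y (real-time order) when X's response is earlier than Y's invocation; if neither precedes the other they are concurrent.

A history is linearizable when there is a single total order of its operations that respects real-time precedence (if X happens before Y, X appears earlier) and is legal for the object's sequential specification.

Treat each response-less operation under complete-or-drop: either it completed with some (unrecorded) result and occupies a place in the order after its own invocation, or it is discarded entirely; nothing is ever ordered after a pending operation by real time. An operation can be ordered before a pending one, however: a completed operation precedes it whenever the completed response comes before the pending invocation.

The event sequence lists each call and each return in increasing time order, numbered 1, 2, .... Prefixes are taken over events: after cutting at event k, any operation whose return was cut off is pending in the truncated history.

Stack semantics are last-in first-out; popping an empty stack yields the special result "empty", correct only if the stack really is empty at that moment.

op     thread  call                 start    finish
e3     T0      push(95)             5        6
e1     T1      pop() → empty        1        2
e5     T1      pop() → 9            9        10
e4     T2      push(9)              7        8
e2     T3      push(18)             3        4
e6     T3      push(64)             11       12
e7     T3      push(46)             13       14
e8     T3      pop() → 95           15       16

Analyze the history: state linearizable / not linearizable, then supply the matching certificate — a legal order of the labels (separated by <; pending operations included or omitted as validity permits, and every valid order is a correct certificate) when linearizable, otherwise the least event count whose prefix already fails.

not linearizable — minimal violating prefix: 16 events

through event 15 a valid linearization exists; event 16 (e8 responding at time 16) ends that
the completed operations (8 total) allow one real-time order; the LIFO stack replay rejects it
for example e1, e2, e3, e4, e5, e6, e7, e8 fails at step 8: e8 pop() → 95 is not legal there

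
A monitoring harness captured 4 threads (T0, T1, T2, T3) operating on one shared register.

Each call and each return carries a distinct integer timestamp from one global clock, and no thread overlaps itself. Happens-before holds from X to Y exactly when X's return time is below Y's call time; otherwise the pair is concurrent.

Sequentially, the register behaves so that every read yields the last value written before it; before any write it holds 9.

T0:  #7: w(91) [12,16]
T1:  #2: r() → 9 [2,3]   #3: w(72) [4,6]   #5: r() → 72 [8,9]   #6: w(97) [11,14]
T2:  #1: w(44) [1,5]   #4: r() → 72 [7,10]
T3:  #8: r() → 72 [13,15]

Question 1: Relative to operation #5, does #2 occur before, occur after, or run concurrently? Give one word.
Answer: before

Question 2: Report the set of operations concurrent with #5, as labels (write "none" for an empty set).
Answer: #4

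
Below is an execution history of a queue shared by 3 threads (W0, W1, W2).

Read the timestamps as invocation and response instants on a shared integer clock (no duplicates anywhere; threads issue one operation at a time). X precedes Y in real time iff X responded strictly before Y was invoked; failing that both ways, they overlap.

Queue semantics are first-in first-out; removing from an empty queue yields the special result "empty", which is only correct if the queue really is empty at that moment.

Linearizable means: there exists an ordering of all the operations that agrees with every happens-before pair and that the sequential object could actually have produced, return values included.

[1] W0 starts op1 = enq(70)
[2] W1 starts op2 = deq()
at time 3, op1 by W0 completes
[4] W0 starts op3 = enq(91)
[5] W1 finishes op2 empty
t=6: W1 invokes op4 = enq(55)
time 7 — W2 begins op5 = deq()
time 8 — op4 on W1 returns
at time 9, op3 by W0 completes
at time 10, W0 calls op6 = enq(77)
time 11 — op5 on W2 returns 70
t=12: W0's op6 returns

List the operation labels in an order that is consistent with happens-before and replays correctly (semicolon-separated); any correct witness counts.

step 1: op2 deq() → empty — queue <>
step 2: op1 enq(70) — queue <70>
step 3: op3 enq(91) — queue <70,91>
step 4: op4 enq(55) — queue <70,91,55>
step 5: op5 deq() → 70 — queue <91,55>
step 6: op6 enq(77) — queue <91,55,77>

op2; op1; op3; op4; op5; op6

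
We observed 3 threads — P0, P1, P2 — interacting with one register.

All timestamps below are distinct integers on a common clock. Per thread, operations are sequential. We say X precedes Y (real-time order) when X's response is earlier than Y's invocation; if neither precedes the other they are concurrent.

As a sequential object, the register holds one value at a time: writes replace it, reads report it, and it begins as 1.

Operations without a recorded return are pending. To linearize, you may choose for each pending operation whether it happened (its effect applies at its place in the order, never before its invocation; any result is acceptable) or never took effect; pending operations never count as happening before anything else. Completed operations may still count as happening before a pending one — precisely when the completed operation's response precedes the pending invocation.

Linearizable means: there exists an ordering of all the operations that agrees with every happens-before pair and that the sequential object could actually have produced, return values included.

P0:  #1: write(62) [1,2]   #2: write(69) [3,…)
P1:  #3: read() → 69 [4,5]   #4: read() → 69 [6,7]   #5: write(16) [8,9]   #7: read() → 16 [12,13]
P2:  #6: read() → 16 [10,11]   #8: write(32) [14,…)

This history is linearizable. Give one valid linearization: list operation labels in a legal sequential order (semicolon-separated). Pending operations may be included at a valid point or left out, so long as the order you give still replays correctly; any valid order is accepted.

after step 1 (#1 write(62)): value 62
after step 2 (#2 write(69) (pending, included)): value 69
after step 3 (#3 read() → 69): value 69
after step 4 (#4 read() → 69): value 69
after step 5 (#5 write(16)): value 16
after step 6 (#6 read() → 16): value 16
after step 7 (#7 read() → 16): value 16

#1; #2; #3; #4; #5; #6; #7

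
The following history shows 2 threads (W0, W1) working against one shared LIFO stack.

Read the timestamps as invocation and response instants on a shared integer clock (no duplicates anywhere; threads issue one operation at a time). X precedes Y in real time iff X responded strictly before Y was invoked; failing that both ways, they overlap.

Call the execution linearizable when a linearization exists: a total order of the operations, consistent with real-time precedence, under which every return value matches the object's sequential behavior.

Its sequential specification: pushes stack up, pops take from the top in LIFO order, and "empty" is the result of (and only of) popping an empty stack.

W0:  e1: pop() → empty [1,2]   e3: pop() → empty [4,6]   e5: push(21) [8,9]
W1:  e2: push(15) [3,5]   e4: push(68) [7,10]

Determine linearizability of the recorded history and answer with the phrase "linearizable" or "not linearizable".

linearizable

a witness: e1, e3, e2, e4, e5
1. e1 pop() → empty, leaving stack <>
2. e3 pop() → empty, leaving stack <>
3. e2 push(15), leaving stack <15>
4. e4 push(68), leaving stack <15,68>
5. e5 push(21), leaving stack <15,68,21>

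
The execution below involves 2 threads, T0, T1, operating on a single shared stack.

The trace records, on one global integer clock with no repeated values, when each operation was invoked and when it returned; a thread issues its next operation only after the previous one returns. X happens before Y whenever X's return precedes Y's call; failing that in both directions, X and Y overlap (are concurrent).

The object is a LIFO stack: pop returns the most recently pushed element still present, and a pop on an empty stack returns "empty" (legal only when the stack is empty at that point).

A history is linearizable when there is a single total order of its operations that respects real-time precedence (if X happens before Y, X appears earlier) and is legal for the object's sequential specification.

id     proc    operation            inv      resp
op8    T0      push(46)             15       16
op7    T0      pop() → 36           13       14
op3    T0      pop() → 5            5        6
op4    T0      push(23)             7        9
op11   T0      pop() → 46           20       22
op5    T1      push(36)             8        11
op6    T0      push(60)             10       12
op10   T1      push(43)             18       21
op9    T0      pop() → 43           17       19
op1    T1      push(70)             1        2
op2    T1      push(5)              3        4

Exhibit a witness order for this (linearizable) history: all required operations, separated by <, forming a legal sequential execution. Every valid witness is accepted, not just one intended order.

op1 < op2 < op3 < op4 < op6 < op5 < op7 < op8 < op10 < op9 < op11

step 1: op1 push(70) — stack <70>
step 2: op2 push(5) — stack <70,5>
step 3: op3 pop() → 5 — stack <70>
step 4: op4 push(23) — stack <70,23>
step 5: op6 push(60) — stack <70,23,60>
step 6: op5 push(36) — stack <70,23,60,36>
step 7: op7 pop() → 36 — stack <70,23,60>
step 8: op8 push(46) — stack <70,23,60,46>
step 9: op10 push(43) — stack <70,23,60,46,43>
step 10: op9 pop() → 43 — stack <70,23,60,46>
step 11: op11 pop() → 46 — stack <70,23,60>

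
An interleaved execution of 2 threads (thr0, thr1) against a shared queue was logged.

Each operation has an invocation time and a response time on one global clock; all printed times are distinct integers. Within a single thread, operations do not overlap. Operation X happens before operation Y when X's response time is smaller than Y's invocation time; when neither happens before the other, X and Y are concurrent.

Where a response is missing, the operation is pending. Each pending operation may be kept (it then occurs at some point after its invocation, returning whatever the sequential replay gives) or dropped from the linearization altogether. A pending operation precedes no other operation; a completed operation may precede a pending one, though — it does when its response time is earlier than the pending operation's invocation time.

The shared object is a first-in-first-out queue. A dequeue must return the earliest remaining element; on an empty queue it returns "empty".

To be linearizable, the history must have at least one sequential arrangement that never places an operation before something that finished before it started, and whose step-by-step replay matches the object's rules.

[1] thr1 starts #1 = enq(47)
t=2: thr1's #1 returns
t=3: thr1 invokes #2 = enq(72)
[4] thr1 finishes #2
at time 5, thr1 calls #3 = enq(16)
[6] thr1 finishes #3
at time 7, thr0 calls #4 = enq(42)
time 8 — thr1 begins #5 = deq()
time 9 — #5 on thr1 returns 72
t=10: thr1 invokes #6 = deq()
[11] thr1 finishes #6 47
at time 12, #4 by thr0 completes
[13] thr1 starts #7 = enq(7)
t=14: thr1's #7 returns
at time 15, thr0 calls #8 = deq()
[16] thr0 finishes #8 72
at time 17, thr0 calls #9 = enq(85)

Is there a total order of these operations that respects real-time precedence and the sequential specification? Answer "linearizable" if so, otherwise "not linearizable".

not linearizable

through event 8 a valid linearization exists; event 9 (#5 responding at time 9) ends that
a single order respects real time; the 4 completed queue operations fail replay along it
including or dropping the 1 pending operation (#4) in any combination fails
take #1, #2, #3, #5 (pending dropped): step 4 already fails, because #5 deq() → 72 cannot occur there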